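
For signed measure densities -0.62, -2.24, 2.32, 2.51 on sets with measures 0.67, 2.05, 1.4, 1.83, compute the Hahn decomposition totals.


Step 1: Compute signed measure on each set:
  Set 1: -0.62 * 0.67 = -0.4154
  Set 2: -2.24 * 2.05 = -4.592
  Set 3: 2.32 * 1.4 = 3.248
  Set 4: 2.51 * 1.83 = 4.5933
Step 2: Total signed measure = (-0.4154) + (-4.592) + (3.248) + (4.5933)
     = 2.8339
Step 3: Positive part mu+(X) = sum of positive contributions = 7.8413
Step 4: Negative part mu-(X) = |sum of negative contributions| = 5.0074


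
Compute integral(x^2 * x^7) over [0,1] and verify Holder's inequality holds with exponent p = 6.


Step 1: Exact integral of f*g = integral(x^9, 0, 1) = 1/10
     = 0.1
Step 2: Holder bound with p=6, q=1.2:
  ||f||_p = (integral x^12 dx)^(1/6) = (1/13)^(1/6) = 0.652143
  ||g||_q = (integral x^8.4 dx)^(1/1.2) = (1/9.4)^(1/1.2) = 0.154547
Step 3: Holder bound = ||f||_p * ||g||_q = 0.652143 * 0.154547 = 0.100787
Verification: 0.1 <= 0.100787 (Holder holds)


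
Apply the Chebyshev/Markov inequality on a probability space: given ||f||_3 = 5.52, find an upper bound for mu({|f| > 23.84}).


Chebyshev/Markov inequality: mu(|f| > eps) <= (||f||_p / eps)^p
Step 1: ||f||_3 / eps = 5.52 / 23.84 = 0.231544
Step 2: Raise to power p = 3:
  (0.231544)^3 = 0.012414
Step 3: Therefore mu(|f| > 23.84) <= 0.012414


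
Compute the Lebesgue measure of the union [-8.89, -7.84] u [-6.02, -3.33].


For pairwise disjoint intervals, m(union) = sum of lengths.
= (-7.84 - -8.89) + (-3.33 - -6.02)
= 1.05 + 2.69
= 3.74


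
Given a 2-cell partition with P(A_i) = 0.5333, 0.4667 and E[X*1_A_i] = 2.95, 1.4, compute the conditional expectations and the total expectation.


For each cell A_i: E[X|A_i] = E[X*1_A_i] / P(A_i)
Step 1: E[X|A_1] = 2.95 / 0.5333 = 5.531596
Step 2: E[X|A_2] = 1.4 / 0.4667 = 2.999786
Verification: E[X] = sum E[X*1_A_i] = 2.95 + 1.4 = 4.35


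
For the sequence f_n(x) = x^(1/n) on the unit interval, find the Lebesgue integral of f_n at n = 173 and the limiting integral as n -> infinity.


At n = 173: f_173(x) = x^(1/173).
Step 1: integral(x^(1/173), 0, 1) = [x^(1/173+1) / (1/173+1)] from 0 to 1
     = 1 / (1/173 + 1) = 1 / ((173+1)/173) = 173/(173+1)
     = 173/174 = 0.994253
Step 2: As n -> infinity, f_n(x) = x^(1/n) -> 1 for x in (0,1], and f_n is increasing in n.
By MCT, lim_n integral(f_n) = integral(lim_n f_n) = integral(1, 0, 1) = 1.
Step 3: Verify convergence: 173/174 = 0.994253 -> 1


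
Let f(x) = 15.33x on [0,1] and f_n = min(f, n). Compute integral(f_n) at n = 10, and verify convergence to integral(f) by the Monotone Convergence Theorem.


f(x) = 15.33x on [0,1]; f_n(x) = min(15.33x, n). At n = 10:
Step 1: f(x) reaches 10 at x = 10/15.33 = 0.652316
Step 2: integral(f_10) = integral(15.33x, 0, 0.652316) + integral(10, 0.652316, 1)
       = 15.33*0.652316^2/2 + 10*(1 - 0.652316)
       = 3.261579 + 3.476843
       = 6.738421
Step 3: As n -> infinity, f_n increases to f, so by MCT integral(f_n) -> integral(f) = 15.33/2 = 7.665.
Convergence: integral(f_10) = 6.738421 -> 7.665 as n -> infinity


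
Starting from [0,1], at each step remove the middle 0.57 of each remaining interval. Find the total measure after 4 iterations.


Step 1: At each step, fraction remaining = 1 - 0.57 = 0.43
Step 2: After 4 steps, measure = (0.43)^4
Step 3: Computing the power step by step:
  After step 1: 0.43
  After step 2: 0.1849
  After step 3: 0.079507
  After step 4: 0.034188
Result = 0.034188


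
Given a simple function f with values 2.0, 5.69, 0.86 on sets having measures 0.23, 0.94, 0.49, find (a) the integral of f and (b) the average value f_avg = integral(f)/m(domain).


Step 1: Integral = sum(value_i * measure_i)
= 2.0*0.23 + 5.69*0.94 + 0.86*0.49
= 0.46 + 5.3486 + 0.4214
= 6.23
Step 2: Total measure of domain = 0.23 + 0.94 + 0.49 = 1.66
Step 3: Average value = 6.23 / 1.66 = 3.753012


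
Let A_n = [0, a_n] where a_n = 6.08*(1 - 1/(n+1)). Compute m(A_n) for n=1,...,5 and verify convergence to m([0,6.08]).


By continuity of measure from below: if A_n increases to A, then m(A_n) -> m(A).
Here A = [0, 6.08], so m(A) = 6.08
Step 1: a_1 = 6.08*(1 - 1/2) = 3.04, m(A_1) = 3.04
Step 2: a_2 = 6.08*(1 - 1/3) = 4.0533, m(A_2) = 4.0533
Step 3: a_3 = 6.08*(1 - 1/4) = 4.56, m(A_3) = 4.56
Step 4: a_4 = 6.08*(1 - 1/5) = 4.864, m(A_4) = 4.864
Step 5: a_5 = 6.08*(1 - 1/6) = 5.0667, m(A_5) = 5.0667
Limit: m(A_n) -> m([0,6.08]) = 6.08


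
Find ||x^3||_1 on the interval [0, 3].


Step 1: ||f||_1 = (integral_0^3 |x^3|^1 dx)^(1/1)
     = (integral_0^3 x^3 dx)^(1/1)
Step 2: integral_0^3 x^3 dx = [x^4/(4)] from 0 to 3 = 3^4/4
     = 81/4 = 20.25
Step 3: ||f||_1 = (20.25)^(1/1) = 20.25


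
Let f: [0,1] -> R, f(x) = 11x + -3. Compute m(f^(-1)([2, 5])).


f^(-1)([2, 5]) = {x : 2 <= 11x + -3 <= 5}
Solving: (2 - -3)/11 <= x <= (5 - -3)/11
= [0.454545, 0.727273]
Intersecting with [0,1]: [0.454545, 0.727273]
Measure = 0.727273 - 0.454545 = 0.272727


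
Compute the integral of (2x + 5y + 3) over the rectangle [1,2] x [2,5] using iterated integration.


By Fubini, integrate in x first, then y.
Step 1: Fix y, integrate over x in [1,2]:
  integral(2x + 5y + 3, x=1..2)
  = 2*(2^2 - 1^2)/2 + (5y + 3)*(2 - 1)
  = 3 + (5y + 3)*1
  = 3 + 5y + 3
  = 6 + 5y
Step 2: Integrate over y in [2,5]:
  integral(6 + 5y, y=2..5)
  = 6*3 + 5*(5^2 - 2^2)/2
  = 18 + 52.5
  = 70.5


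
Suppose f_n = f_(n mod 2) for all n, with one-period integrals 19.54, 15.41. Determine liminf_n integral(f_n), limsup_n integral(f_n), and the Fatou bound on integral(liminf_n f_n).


The sequence (integral(f_n)) is periodic with period 2, repeating the values 19.54, 15.41 indefinitely.
Step 1: For a periodic sequence, every tail (a_m, a_(m+1), ...) contains all 2 period values infinitely often.
Step 2: Hence inf of every tail = min of the period values = min(19.54, 15.41) = 15.41.
        liminf_n integral(f_n) = sup over m of (inf of tail from m) = 15.41.
Step 3: Similarly sup of every tail = max of the period values = 19.54.
        limsup_n integral(f_n) = 19.54.
Step 4: Fatou's lemma: integral(liminf_n f_n) <= liminf_n integral(f_n) = 15.41.
        So the integral of the pointwise liminf is at most 15.41.


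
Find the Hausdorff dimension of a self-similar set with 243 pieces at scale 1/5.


For a self-similar set with N copies scaled by 1/r:
dim_H = log(N)/log(r) = log(243)/log(5)
= 5.493061/1.609438
= 3.413031


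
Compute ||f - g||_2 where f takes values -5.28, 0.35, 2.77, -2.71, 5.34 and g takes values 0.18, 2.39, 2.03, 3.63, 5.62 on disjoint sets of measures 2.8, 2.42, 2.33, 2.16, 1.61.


Step 1: Compute differences f_i - g_i:
  -5.28 - 0.18 = -5.46
  0.35 - 2.39 = -2.04
  2.77 - 2.03 = 0.74
  -2.71 - 3.63 = -6.34
  5.34 - 5.62 = -0.28
Step 2: Compute |diff|^2 * measure for each set:
  |-5.46|^2 * 2.8 = 29.8116 * 2.8 = 83.47248
  |-2.04|^2 * 2.42 = 4.1616 * 2.42 = 10.071072
  |0.74|^2 * 2.33 = 0.5476 * 2.33 = 1.275908
  |-6.34|^2 * 2.16 = 40.1956 * 2.16 = 86.822496
  |-0.28|^2 * 1.61 = 0.0784 * 1.61 = 0.126224
Step 3: Sum = 181.76818
Step 4: ||f-g||_2 = (181.76818)^(1/2) = 13.482143


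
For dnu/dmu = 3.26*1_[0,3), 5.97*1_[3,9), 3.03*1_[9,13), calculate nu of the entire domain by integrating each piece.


Integrate each piece of the Radon-Nikodym derivative:
Step 1: integral_0^3 3.26 dx = 3.26*(3-0) = 3.26*3 = 9.78
Step 2: integral_3^9 5.97 dx = 5.97*(9-3) = 5.97*6 = 35.82
Step 3: integral_9^13 3.03 dx = 3.03*(13-9) = 3.03*4 = 12.12
Total: 9.78 + 35.82 + 12.12 = 57.72


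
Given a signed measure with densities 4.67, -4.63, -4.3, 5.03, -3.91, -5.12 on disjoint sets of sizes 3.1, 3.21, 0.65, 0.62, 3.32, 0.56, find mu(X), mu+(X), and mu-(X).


Step 1: Compute signed measure on each set:
  Set 1: 4.67 * 3.1 = 14.477
  Set 2: -4.63 * 3.21 = -14.8623
  Set 3: -4.3 * 0.65 = -2.795
  Set 4: 5.03 * 0.62 = 3.1186
  Set 5: -3.91 * 3.32 = -12.9812
  Set 6: -5.12 * 0.56 = -2.8672
Step 2: Total signed measure = (14.477) + (-14.8623) + (-2.795) + (3.1186) + (-12.9812) + (-2.8672)
     = -15.9101
Step 3: Positive part mu+(X) = sum of positive contributions = 17.5956
Step 4: Negative part mu-(X) = |sum of negative contributions| = 33.5057


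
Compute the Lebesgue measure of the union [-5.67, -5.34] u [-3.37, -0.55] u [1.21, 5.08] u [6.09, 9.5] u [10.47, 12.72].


For pairwise disjoint intervals, m(union) = sum of lengths.
= (-5.34 - -5.67) + (-0.55 - -3.37) + (5.08 - 1.21) + (9.5 - 6.09) + (12.72 - 10.47)
= 0.33 + 2.82 + 3.87 + 3.41 + 2.25
= 12.68


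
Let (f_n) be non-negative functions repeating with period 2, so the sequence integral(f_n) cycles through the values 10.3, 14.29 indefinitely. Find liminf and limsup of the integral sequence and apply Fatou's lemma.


The sequence (integral(f_n)) is periodic with period 2, repeating the values 10.3, 14.29 indefinitely.
Step 1: For a periodic sequence, every tail (a_m, a_(m+1), ...) contains all 2 period values infinitely often.
Step 2: Hence inf of every tail = min of the period values = min(10.3, 14.29) = 10.3.
        liminf_n integral(f_n) = sup over m of (inf of tail from m) = 10.3.
Step 3: Similarly sup of every tail = max of the period values = 14.29.
        limsup_n integral(f_n) = 14.29.
Step 4: Fatou's lemma: integral(liminf_n f_n) <= liminf_n integral(f_n) = 10.3.
        So the integral of the pointwise liminf is at most 10.3.


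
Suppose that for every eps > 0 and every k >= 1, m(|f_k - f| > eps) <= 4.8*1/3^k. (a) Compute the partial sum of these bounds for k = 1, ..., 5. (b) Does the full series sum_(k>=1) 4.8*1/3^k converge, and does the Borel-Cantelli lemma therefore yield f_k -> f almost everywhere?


Step 1: List the terms 4.8*1/3^k for k = 1 to 5:
  k=1: 1.6
  k=2: 0.533333
  k=3: 0.177778
  k=4: 0.059259
  k=5: 0.019753
Step 2: Partial sum = 1.6 + 0.533333 + 0.177778 + 0.059259 + 0.019753
     = 2.390123
Step 3: The full series sum_(k>=1) 4.8*1/3^k converges (geometric series with ratio 1/3 < 1; a constant multiple of a convergent series converges).
Step 4: Fix eps > 0. Since sum_k m(|f_k - f| > eps) < infinity, the Borel-Cantelli lemma gives
        m(limsup_k {|f_k - f| > eps}) = 0, i.e. for a.e. x, |f_k(x) - f(x)| <= eps for all large k.
        Applying this with eps = 1/j for j = 1, 2, ... and intersecting the countably many full-measure sets,
        for a.e. x we get limsup_k |f_k(x) - f(x)| <= 1/j for every j, hence f_k -> f almost everywhere.
Conclusion: series converges; Borel-Cantelli yields f_k -> f a.e.


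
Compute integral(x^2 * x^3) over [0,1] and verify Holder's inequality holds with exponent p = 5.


Step 1: Exact integral of f*g = integral(x^5, 0, 1) = 1/6
     = 0.166667
Step 2: Holder bound with p=5, q=1.25:
  ||f||_p = (integral x^10 dx)^(1/5) = (1/11)^(1/5) = 0.619044
  ||g||_q = (integral x^3.75 dx)^(1/1.25) = (1/4.75)^(1/1.25) = 0.287505
Step 3: Holder bound = ||f||_p * ||g||_q = 0.619044 * 0.287505 = 0.177978
Verification: 0.166667 <= 0.177978 (Holder holds)


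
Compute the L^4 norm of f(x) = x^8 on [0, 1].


Step 1: ||f||_4 = (integral_0^1 |x^8|^4 dx)^(1/4)
     = (integral_0^1 x^32 dx)^(1/4)
Step 2: integral_0^1 x^32 dx = [x^33/(33)] from 0 to 1 = 1^33/33
     = 1/33 = 0.030303
Step 3: ||f||_4 = (0.030303)^(1/4) = 0.417226


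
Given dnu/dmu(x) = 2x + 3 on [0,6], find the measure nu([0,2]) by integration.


nu(A) = integral_A (dnu/dmu) dmu = integral_0^2 (2x + 3) dx
Step 1: Antiderivative F(x) = (2/2)x^2 + 3x
Step 2: F(2) = (2/2)*2^2 + 3*2 = 4 + 6 = 10
Step 3: F(0) = (2/2)*0^2 + 3*0 = 0.0 + 0 = 0.0
Step 4: nu([0,2]) = F(2) - F(0) = 10 - 0.0 = 10


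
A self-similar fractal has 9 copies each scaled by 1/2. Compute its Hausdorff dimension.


For a self-similar set with N copies scaled by 1/r:
dim_H = log(N)/log(r) = log(9)/log(2)
= 2.197225/0.693147
= 3.169925


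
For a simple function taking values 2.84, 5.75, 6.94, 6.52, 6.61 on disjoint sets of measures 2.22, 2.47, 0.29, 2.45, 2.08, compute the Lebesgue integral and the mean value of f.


Step 1: Integral = sum(value_i * measure_i)
= 2.84*2.22 + 5.75*2.47 + 6.94*0.29 + 6.52*2.45 + 6.61*2.08
= 6.3048 + 14.2025 + 2.0126 + 15.974 + 13.7488
= 52.2427
Step 2: Total measure of domain = 2.22 + 2.47 + 0.29 + 2.45 + 2.08 = 9.51
Step 3: Average value = 52.2427 / 9.51 = 5.493449


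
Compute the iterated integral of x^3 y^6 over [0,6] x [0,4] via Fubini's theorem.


By Fubini's theorem, the double integral factors as a product of single integrals:
Step 1: integral_0^6 x^3 dx = [x^4/4] from 0 to 6
     = 6^4/4 = 324
Step 2: integral_0^4 y^6 dy = [y^7/7] from 0 to 4
     = 4^7/7 = 2340.571429
Step 3: Double integral = 324 * 2340.571429 = 758345.142857


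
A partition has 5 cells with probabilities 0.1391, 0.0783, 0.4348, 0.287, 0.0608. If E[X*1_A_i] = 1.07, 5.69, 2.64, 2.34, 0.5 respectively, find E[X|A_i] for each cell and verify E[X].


For each cell A_i: E[X|A_i] = E[X*1_A_i] / P(A_i)
Step 1: E[X|A_1] = 1.07 / 0.1391 = 7.692308
Step 2: E[X|A_2] = 5.69 / 0.0783 = 72.669221
Step 3: E[X|A_3] = 2.64 / 0.4348 = 6.071757
Step 4: E[X|A_4] = 2.34 / 0.287 = 8.15331
Step 5: E[X|A_5] = 0.5 / 0.0608 = 8.223684
Verification: E[X] = sum E[X*1_A_i] = 1.07 + 5.69 + 2.64 + 2.34 + 0.5 = 12.24


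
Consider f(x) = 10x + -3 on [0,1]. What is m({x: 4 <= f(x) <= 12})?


f^(-1)([4, 12]) = {x : 4 <= 10x + -3 <= 12}
Solving: (4 - -3)/10 <= x <= (12 - -3)/10
= [0.7, 1.5]
Intersecting with [0,1]: [0.7, 1]
Measure = 1 - 0.7 = 0.3


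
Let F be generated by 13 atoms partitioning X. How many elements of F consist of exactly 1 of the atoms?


Each element of F is a union of some subset of the 13 atoms.
Elements that are unions of exactly 1 atoms correspond to 1-element subsets of the 13 atoms.
Count = C(13, 1) = 13! / (1! * 12!) = 13.


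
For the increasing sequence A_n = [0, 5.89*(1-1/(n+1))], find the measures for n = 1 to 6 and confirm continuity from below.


By continuity of measure from below: if A_n increases to A, then m(A_n) -> m(A).
Here A = [0, 5.89], so m(A) = 5.89
Step 1: a_1 = 5.89*(1 - 1/2) = 2.945, m(A_1) = 2.945
Step 2: a_2 = 5.89*(1 - 1/3) = 3.9267, m(A_2) = 3.9267
Step 3: a_3 = 5.89*(1 - 1/4) = 4.4175, m(A_3) = 4.4175
Step 4: a_4 = 5.89*(1 - 1/5) = 4.712, m(A_4) = 4.712
Step 5: a_5 = 5.89*(1 - 1/6) = 4.9083, m(A_5) = 4.9083
Step 6: a_6 = 5.89*(1 - 1/7) = 5.0486, m(A_6) = 5.0486
Limit: m(A_n) -> m([0,5.89]) = 5.89


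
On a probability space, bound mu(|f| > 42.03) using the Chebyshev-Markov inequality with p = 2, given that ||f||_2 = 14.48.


Chebyshev/Markov inequality: mu(|f| > eps) <= (||f||_p / eps)^p
Step 1: ||f||_2 / eps = 14.48 / 42.03 = 0.344516
Step 2: Raise to power p = 2:
  (0.344516)^2 = 0.118691
Step 3: Therefore mu(|f| > 42.03) <= 0.118691


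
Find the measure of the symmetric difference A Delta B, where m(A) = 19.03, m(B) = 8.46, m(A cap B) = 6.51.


m(A Delta B) = m(A) + m(B) - 2*m(A n B)
= 19.03 + 8.46 - 2*6.51
= 19.03 + 8.46 - 13.02
= 14.47


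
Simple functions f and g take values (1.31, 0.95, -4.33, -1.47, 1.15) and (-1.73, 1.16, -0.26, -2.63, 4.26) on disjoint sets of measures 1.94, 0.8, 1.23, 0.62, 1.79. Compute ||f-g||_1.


Step 1: Compute differences f_i - g_i:
  1.31 - -1.73 = 3.04
  0.95 - 1.16 = -0.21
  -4.33 - -0.26 = -4.07
  -1.47 - -2.63 = 1.16
  1.15 - 4.26 = -3.11
Step 2: Compute |diff|^1 * measure for each set:
  |3.04|^1 * 1.94 = 3.04 * 1.94 = 5.8976
  |-0.21|^1 * 0.8 = 0.21 * 0.8 = 0.168
  |-4.07|^1 * 1.23 = 4.07 * 1.23 = 5.0061
  |1.16|^1 * 0.62 = 1.16 * 0.62 = 0.7192
  |-3.11|^1 * 1.79 = 3.11 * 1.79 = 5.5669
Step 3: Sum = 17.3578
Step 4: ||f-g||_1 = (17.3578)^(1/1) = 17.3578


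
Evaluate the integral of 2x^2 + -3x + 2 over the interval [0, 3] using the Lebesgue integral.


The Lebesgue integral of a Riemann-integrable function agrees with the Riemann integral.
Antiderivative F(x) = (2/3)x^3 + (-3/2)x^2 + 2x
F(3) = (2/3)*3^3 + (-3/2)*3^2 + 2*3
     = (2/3)*27 + (-3/2)*9 + 2*3
     = 18 + -13.5 + 6
     = 10.5
F(0) = 0.0
Integral = F(3) - F(0) = 10.5 - 0.0 = 10.5


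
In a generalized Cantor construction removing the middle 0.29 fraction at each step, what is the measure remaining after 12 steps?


Step 1: At each step, fraction remaining = 1 - 0.29 = 0.71
Step 2: After 12 steps, measure = (0.71)^12
Result = 0.01641


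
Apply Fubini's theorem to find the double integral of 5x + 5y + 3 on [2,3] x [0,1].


By Fubini, integrate in x first, then y.
Step 1: Fix y, integrate over x in [2,3]:
  integral(5x + 5y + 3, x=2..3)
  = 5*(3^2 - 2^2)/2 + (5y + 3)*(3 - 2)
  = 12.5 + (5y + 3)*1
  = 12.5 + 5y + 3
  = 15.5 + 5y
Step 2: Integrate over y in [0,1]:
  integral(15.5 + 5y, y=0..1)
  = 15.5*1 + 5*(1^2 - 0^2)/2
  = 15.5 + 2.5
  = 18


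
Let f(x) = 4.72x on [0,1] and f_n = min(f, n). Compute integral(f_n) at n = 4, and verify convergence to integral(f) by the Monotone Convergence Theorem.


f(x) = 4.72x on [0,1]; f_n(x) = min(4.72x, n). At n = 4:
Step 1: f(x) reaches 4 at x = 4/4.72 = 0.847458
Step 2: integral(f_4) = integral(4.72x, 0, 0.847458) + integral(4, 0.847458, 1)
       = 4.72*0.847458^2/2 + 4*(1 - 0.847458)
       = 1.694915 + 0.610169
       = 2.305085
Step 3: As n -> infinity, f_n increases to f, so by MCT integral(f_n) -> integral(f) = 4.72/2 = 2.36.
Convergence: integral(f_4) = 2.305085 -> 2.36 as n -> infinity


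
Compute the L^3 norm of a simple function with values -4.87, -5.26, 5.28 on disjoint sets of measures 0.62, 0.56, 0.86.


Step 1: Compute |f_i|^3 for each value:
  |-4.87|^3 = 115.501303
  |-5.26|^3 = 145.531576
  |5.28|^3 = 147.197952
Step 2: Multiply by measures and sum:
  115.501303 * 0.62 = 71.610808
  145.531576 * 0.56 = 81.497683
  147.197952 * 0.86 = 126.590239
Sum = 71.610808 + 81.497683 + 126.590239 = 279.698729
Step 3: Take the p-th root:
||f||_3 = (279.698729)^(1/3) = 6.539785


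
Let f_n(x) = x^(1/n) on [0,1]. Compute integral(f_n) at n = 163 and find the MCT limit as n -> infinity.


At n = 163: f_163(x) = x^(1/163).
Step 1: integral(x^(1/163), 0, 1) = [x^(1/163+1) / (1/163+1)] from 0 to 1
     = 1 / (1/163 + 1) = 1 / ((163+1)/163) = 163/(163+1)
     = 163/164 = 0.993902
Step 2: As n -> infinity, f_n(x) = x^(1/n) -> 1 for x in (0,1], and f_n is increasing in n.
By MCT, lim_n integral(f_n) = integral(lim_n f_n) = integral(1, 0, 1) = 1.
Step 3: Verify convergence: 163/164 = 0.993902 -> 1


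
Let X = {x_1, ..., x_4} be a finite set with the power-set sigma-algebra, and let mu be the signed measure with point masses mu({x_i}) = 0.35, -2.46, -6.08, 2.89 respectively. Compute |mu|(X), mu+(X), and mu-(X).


Step 1: Every measurable set is a union of atoms (the cells / points), so a Hahn decomposition is
  obtained by grouping atoms by sign: P = union of atoms with mu > 0, N = union of the remaining atoms.
  Atoms in P (indices): 1, 4;  atoms in N (indices): 2, 3
  Positive values: 0.35, 2.89
  Negative values: -2.46, -6.08
Step 2: mu+(X) = mu(P) = sum of positive atom values = 3.24
Step 3: mu-(X) = -mu(N) = sum of |negative atom values| = 8.54
Step 4: |mu|(X) = mu+(X) + mu-(X) = 3.24 + 8.54 = 11.78


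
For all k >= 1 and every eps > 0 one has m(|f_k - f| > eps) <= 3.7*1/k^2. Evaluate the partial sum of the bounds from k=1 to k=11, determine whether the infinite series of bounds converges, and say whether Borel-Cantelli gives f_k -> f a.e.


Step 1: List the terms 3.7*1/k^2 for k = 1 to 11:
  k=1: 3.7
  k=2: 0.925
  k=3: 0.411111
  k=4: 0.23125
  k=5: 0.148
  k=6: 0.102778
  k=7: 0.07551
  k=8: 0.057813
  k=9: 0.045679
  k=10: 0.037
  k=11: 0.030579
Step 2: Partial sum = 3.7 + 0.925 + 0.411111 + 0.23125 + 0.148 + 0.102778 + 0.07551 + 0.057813 + 0.045679 + 0.037 + 0.030579
     = 5.764719
Step 3: The full series sum_(k>=1) 3.7*1/k^2 converges (p-series with p = 2 > 1; a constant multiple of a convergent series converges).
Step 4: Fix eps > 0. Since sum_k m(|f_k - f| > eps) < infinity, the Borel-Cantelli lemma gives
        m(limsup_k {|f_k - f| > eps}) = 0, i.e. for a.e. x, |f_k(x) - f(x)| <= eps for all large k.
        Applying this with eps = 1/j for j = 1, 2, ... and intersecting the countably many full-measure sets,
        for a.e. x we get limsup_k |f_k(x) - f(x)| <= 1/j for every j, hence f_k -> f almost everywhere.
Conclusion: series converges; Borel-Cantelli yields f_k -> f a.e.


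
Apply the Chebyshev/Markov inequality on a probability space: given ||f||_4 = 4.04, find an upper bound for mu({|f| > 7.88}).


Chebyshev/Markov inequality: mu(|f| > eps) <= (||f||_p / eps)^p
Step 1: ||f||_4 / eps = 4.04 / 7.88 = 0.51269
Step 2: Raise to power p = 4:
  (0.51269)^4 = 0.069091
Step 3: Therefore mu(|f| > 7.88) <= 0.069091


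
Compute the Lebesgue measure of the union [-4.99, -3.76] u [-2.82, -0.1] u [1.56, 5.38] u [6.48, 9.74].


For pairwise disjoint intervals, m(union) = sum of lengths.
= (-3.76 - -4.99) + (-0.1 - -2.82) + (5.38 - 1.56) + (9.74 - 6.48)
= 1.23 + 2.72 + 3.82 + 3.26
= 11.03


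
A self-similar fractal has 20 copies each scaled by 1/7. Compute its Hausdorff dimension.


For a self-similar set with N copies scaled by 1/r:
dim_H = log(N)/log(r) = log(20)/log(7)
= 2.995732/1.94591
= 1.539502


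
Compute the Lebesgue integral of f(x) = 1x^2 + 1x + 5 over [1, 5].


The Lebesgue integral of a Riemann-integrable function agrees with the Riemann integral.
Antiderivative F(x) = (1/3)x^3 + (1/2)x^2 + 5x
F(5) = (1/3)*5^3 + (1/2)*5^2 + 5*5
     = (1/3)*125 + (1/2)*25 + 5*5
     = 41.666667 + 12.5 + 25
     = 79.166667
F(1) = 5.833333
Integral = F(5) - F(1) = 79.166667 - 5.833333 = 73.333333


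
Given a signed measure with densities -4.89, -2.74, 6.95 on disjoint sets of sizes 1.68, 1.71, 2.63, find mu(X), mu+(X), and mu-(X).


Step 1: Compute signed measure on each set:
  Set 1: -4.89 * 1.68 = -8.2152
  Set 2: -2.74 * 1.71 = -4.6854
  Set 3: 6.95 * 2.63 = 18.2785
Step 2: Total signed measure = (-8.2152) + (-4.6854) + (18.2785)
     = 5.3779
Step 3: Positive part mu+(X) = sum of positive contributions = 18.2785
Step 4: Negative part mu-(X) = |sum of negative contributions| = 12.9006


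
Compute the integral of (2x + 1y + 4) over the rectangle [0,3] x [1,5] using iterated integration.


By Fubini, integrate in x first, then y.
Step 1: Fix y, integrate over x in [0,3]:
  integral(2x + 1y + 4, x=0..3)
  = 2*(3^2 - 0^2)/2 + (1y + 4)*(3 - 0)
  = 9 + (1y + 4)*3
  = 9 + 3y + 12
  = 21 + 3y
Step 2: Integrate over y in [1,5]:
  integral(21 + 3y, y=1..5)
  = 21*4 + 3*(5^2 - 1^2)/2
  = 84 + 36
  = 120


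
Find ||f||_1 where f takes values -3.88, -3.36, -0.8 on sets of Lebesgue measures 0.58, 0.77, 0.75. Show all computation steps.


Step 1: Compute |f_i|^1 for each value:
  |-3.88|^1 = 3.88
  |-3.36|^1 = 3.36
  |-0.8|^1 = 0.8
Step 2: Multiply by measures and sum:
  3.88 * 0.58 = 2.2504
  3.36 * 0.77 = 2.5872
  0.8 * 0.75 = 0.6
Sum = 2.2504 + 2.5872 + 0.6 = 5.4376
Step 3: Take the p-th root:
||f||_1 = (5.4376)^(1/1) = 5.4376


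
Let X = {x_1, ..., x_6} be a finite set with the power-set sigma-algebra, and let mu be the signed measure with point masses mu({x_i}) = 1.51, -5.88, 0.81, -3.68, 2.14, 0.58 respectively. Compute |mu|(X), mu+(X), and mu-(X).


Step 1: Every measurable set is a union of atoms (the cells / points), so a Hahn decomposition is
  obtained by grouping atoms by sign: P = union of atoms with mu > 0, N = union of the remaining atoms.
  Atoms in P (indices): 1, 3, 5, 6;  atoms in N (indices): 2, 4
  Positive values: 1.51, 0.81, 2.14, 0.58
  Negative values: -5.88, -3.68
Step 2: mu+(X) = mu(P) = sum of positive atom values = 5.04
Step 3: mu-(X) = -mu(N) = sum of |negative atom values| = 9.56
Step 4: |mu|(X) = mu+(X) + mu-(X) = 5.04 + 9.56 = 14.6


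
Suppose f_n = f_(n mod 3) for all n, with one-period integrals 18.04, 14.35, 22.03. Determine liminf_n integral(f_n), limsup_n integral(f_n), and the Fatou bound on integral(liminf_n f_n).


The sequence (integral(f_n)) is periodic with period 3, repeating the values 18.04, 14.35, 22.03 indefinitely.
Step 1: For a periodic sequence, every tail (a_m, a_(m+1), ...) contains all 3 period values infinitely often.
Step 2: Hence inf of every tail = min of the period values = min(18.04, 14.35, 22.03) = 14.35.
        liminf_n integral(f_n) = sup over m of (inf of tail from m) = 14.35.
Step 3: Similarly sup of every tail = max of the period values = 22.03.
        limsup_n integral(f_n) = 22.03.
Step 4: Fatou's lemma: integral(liminf_n f_n) <= liminf_n integral(f_n) = 14.35.
        So the integral of the pointwise liminf is at most 14.35.


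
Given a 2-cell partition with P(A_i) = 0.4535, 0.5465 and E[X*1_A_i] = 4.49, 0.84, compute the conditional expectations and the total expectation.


For each cell A_i: E[X|A_i] = E[X*1_A_i] / P(A_i)
Step 1: E[X|A_1] = 4.49 / 0.4535 = 9.900772
Step 2: E[X|A_2] = 0.84 / 0.5465 = 1.537054
Verification: E[X] = sum E[X*1_A_i] = 4.49 + 0.84 = 5.33


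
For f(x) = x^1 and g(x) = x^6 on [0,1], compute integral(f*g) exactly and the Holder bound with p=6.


Step 1: Exact integral of f*g = integral(x^7, 0, 1) = 1/8
     = 0.125
Step 2: Holder bound with p=6, q=1.2:
  ||f||_p = (integral x^6 dx)^(1/6) = (1/7)^(1/6) = 0.72302
  ||g||_q = (integral x^7.2 dx)^(1/1.2) = (1/8.2)^(1/1.2) = 0.173176
Step 3: Holder bound = ||f||_p * ||g||_q = 0.72302 * 0.173176 = 0.12521
Verification: 0.125 <= 0.12521 (Holder holds)


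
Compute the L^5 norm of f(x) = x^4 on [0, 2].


Step 1: ||f||_5 = (integral_0^2 |x^4|^5 dx)^(1/5)
     = (integral_0^2 x^20 dx)^(1/5)
Step 2: integral_0^2 x^20 dx = [x^21/(21)] from 0 to 2 = 2^21/21
     = 2097152/21 = 99864.380952
Step 3: ||f||_5 = (99864.380952)^(1/5) = 9.997286


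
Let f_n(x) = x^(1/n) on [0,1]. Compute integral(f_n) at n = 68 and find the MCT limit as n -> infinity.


At n = 68: f_68(x) = x^(1/68).
Step 1: integral(x^(1/68), 0, 1) = [x^(1/68+1) / (1/68+1)] from 0 to 1
     = 1 / (1/68 + 1) = 1 / ((68+1)/68) = 68/(68+1)
     = 68/69 = 0.985507
Step 2: As n -> infinity, f_n(x) = x^(1/n) -> 1 for x in (0,1], and f_n is increasing in n.
By MCT, lim_n integral(f_n) = integral(lim_n f_n) = integral(1, 0, 1) = 1.
Step 3: Verify convergence: 68/69 = 0.985507 -> 1


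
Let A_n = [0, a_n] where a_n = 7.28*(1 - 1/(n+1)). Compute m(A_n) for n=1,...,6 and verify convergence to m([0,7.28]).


By continuity of measure from below: if A_n increases to A, then m(A_n) -> m(A).
Here A = [0, 7.28], so m(A) = 7.28
Step 1: a_1 = 7.28*(1 - 1/2) = 3.64, m(A_1) = 3.64
Step 2: a_2 = 7.28*(1 - 1/3) = 4.8533, m(A_2) = 4.8533
Step 3: a_3 = 7.28*(1 - 1/4) = 5.46, m(A_3) = 5.46
Step 4: a_4 = 7.28*(1 - 1/5) = 5.824, m(A_4) = 5.824
Step 5: a_5 = 7.28*(1 - 1/6) = 6.0667, m(A_5) = 6.0667
Step 6: a_6 = 7.28*(1 - 1/7) = 6.24, m(A_6) = 6.24
Limit: m(A_n) -> m([0,7.28]) = 7.28


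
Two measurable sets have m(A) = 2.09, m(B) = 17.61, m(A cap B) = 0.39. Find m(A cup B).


By inclusion-exclusion: m(A u B) = m(A) + m(B) - m(A n B)
= 2.09 + 17.61 - 0.39
= 19.31


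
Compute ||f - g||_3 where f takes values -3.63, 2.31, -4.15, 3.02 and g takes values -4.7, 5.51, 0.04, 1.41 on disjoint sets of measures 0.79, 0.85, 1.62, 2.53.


Step 1: Compute differences f_i - g_i:
  -3.63 - -4.7 = 1.07
  2.31 - 5.51 = -3.2
  -4.15 - 0.04 = -4.19
  3.02 - 1.41 = 1.61
Step 2: Compute |diff|^3 * measure for each set:
  |1.07|^3 * 0.79 = 1.225043 * 0.79 = 0.967784
  |-3.2|^3 * 0.85 = 32.768 * 0.85 = 27.8528
  |-4.19|^3 * 1.62 = 73.560059 * 1.62 = 119.167296
  |1.61|^3 * 2.53 = 4.173281 * 2.53 = 10.558401
Step 3: Sum = 158.54628
Step 4: ||f-g||_3 = (158.54628)^(1/3) = 5.412344


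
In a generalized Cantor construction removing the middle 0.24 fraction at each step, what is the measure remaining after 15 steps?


Step 1: At each step, fraction remaining = 1 - 0.24 = 0.76
Step 2: After 15 steps, measure = (0.76)^15
Result = 0.016301


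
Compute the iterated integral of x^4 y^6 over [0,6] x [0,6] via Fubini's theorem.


By Fubini's theorem, the double integral factors as a product of single integrals:
Step 1: integral_0^6 x^4 dx = [x^5/5] from 0 to 6
     = 6^5/5 = 1555.2
Step 2: integral_0^6 y^6 dy = [y^7/7] from 0 to 6
     = 6^7/7 = 39990.857143
Step 3: Double integral = 1555.2 * 39990.857143 = 6.219378e+07


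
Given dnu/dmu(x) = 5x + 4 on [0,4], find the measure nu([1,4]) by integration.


nu(A) = integral_A (dnu/dmu) dmu = integral_1^4 (5x + 4) dx
Step 1: Antiderivative F(x) = (5/2)x^2 + 4x
Step 2: F(4) = (5/2)*4^2 + 4*4 = 40 + 16 = 56
Step 3: F(1) = (5/2)*1^2 + 4*1 = 2.5 + 4 = 6.5
Step 4: nu([1,4]) = F(4) - F(1) = 56 - 6.5 = 49.5


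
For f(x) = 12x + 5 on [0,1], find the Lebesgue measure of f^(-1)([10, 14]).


f^(-1)([10, 14]) = {x : 10 <= 12x + 5 <= 14}
Solving: (10 - 5)/12 <= x <= (14 - 5)/12
= [0.416667, 0.75]
Intersecting with [0,1]: [0.416667, 0.75]
Measure = 0.75 - 0.416667 = 0.333333


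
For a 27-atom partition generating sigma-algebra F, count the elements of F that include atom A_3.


Each element of F is a union of some subset S of the 27 atoms.
The element contains A_3 iff A_3 is in S.
So we count subsets S of {A_1,...,A_27} with A_3 in S: choose freely among the other 26 atoms.
Count = 2^(27-1) = 2^26 = 67108864.


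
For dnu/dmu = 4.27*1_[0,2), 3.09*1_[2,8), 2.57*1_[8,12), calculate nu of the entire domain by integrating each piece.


Integrate each piece of the Radon-Nikodym derivative:
Step 1: integral_0^2 4.27 dx = 4.27*(2-0) = 4.27*2 = 8.54
Step 2: integral_2^8 3.09 dx = 3.09*(8-2) = 3.09*6 = 18.54
Step 3: integral_8^12 2.57 dx = 2.57*(12-8) = 2.57*4 = 10.28
Total: 8.54 + 18.54 + 10.28 = 37.36


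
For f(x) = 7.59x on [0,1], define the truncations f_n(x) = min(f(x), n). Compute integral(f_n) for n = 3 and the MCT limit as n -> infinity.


f(x) = 7.59x on [0,1]; f_n(x) = min(7.59x, n). At n = 3:
Step 1: f(x) reaches 3 at x = 3/7.59 = 0.395257
Step 2: integral(f_3) = integral(7.59x, 0, 0.395257) + integral(3, 0.395257, 1)
       = 7.59*0.395257^2/2 + 3*(1 - 0.395257)
       = 0.592885 + 1.814229
       = 2.407115
Step 3: As n -> infinity, f_n increases to f, so by MCT integral(f_n) -> integral(f) = 7.59/2 = 3.795.
Convergence: integral(f_3) = 2.407115 -> 3.795 as n -> infinity


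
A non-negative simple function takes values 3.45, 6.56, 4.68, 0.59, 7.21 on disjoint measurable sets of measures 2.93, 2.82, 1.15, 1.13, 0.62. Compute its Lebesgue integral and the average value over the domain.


Step 1: Integral = sum(value_i * measure_i)
= 3.45*2.93 + 6.56*2.82 + 4.68*1.15 + 0.59*1.13 + 7.21*0.62
= 10.1085 + 18.4992 + 5.382 + 0.6667 + 4.4702
= 39.1266
Step 2: Total measure of domain = 2.93 + 2.82 + 1.15 + 1.13 + 0.62 = 8.65
Step 3: Average value = 39.1266 / 8.65 = 4.523306


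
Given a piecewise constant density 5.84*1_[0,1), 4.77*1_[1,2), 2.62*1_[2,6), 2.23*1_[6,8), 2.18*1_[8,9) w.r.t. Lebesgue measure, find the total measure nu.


Integrate each piece of the Radon-Nikodym derivative:
Step 1: integral_0^1 5.84 dx = 5.84*(1-0) = 5.84*1 = 5.84
Step 2: integral_1^2 4.77 dx = 4.77*(2-1) = 4.77*1 = 4.77
Step 3: integral_2^6 2.62 dx = 2.62*(6-2) = 2.62*4 = 10.48
Step 4: integral_6^8 2.23 dx = 2.23*(8-6) = 2.23*2 = 4.46
Step 5: integral_8^9 2.18 dx = 2.18*(9-8) = 2.18*1 = 2.18
Total: 5.84 + 4.77 + 10.48 + 4.46 + 2.18 = 27.73


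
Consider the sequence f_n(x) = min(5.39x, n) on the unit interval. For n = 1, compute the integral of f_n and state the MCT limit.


f(x) = 5.39x on [0,1]; f_n(x) = min(5.39x, n). At n = 1:
Step 1: f(x) reaches 1 at x = 1/5.39 = 0.185529
Step 2: integral(f_1) = integral(5.39x, 0, 0.185529) + integral(1, 0.185529, 1)
       = 5.39*0.185529^2/2 + 1*(1 - 0.185529)
       = 0.092764 + 0.814471
       = 0.907236
Step 3: As n -> infinity, f_n increases to f, so by MCT integral(f_n) -> integral(f) = 5.39/2 = 2.695.
Convergence: integral(f_1) = 0.907236 -> 2.695 as n -> infinity


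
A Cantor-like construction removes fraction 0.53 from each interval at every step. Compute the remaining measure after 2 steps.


Step 1: At each step, fraction remaining = 1 - 0.53 = 0.47
Step 2: After 2 steps, measure = (0.47)^2
Step 3: Computing the power step by step:
  After step 1: 0.47
  After step 2: 0.2209
Result = 0.2209


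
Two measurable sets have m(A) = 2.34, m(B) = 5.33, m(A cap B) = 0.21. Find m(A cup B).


By inclusion-exclusion: m(A u B) = m(A) + m(B) - m(A n B)
= 2.34 + 5.33 - 0.21
= 7.46


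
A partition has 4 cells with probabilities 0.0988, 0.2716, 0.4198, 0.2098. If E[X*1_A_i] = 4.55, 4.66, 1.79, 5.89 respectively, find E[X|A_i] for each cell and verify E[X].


For each cell A_i: E[X|A_i] = E[X*1_A_i] / P(A_i)
Step 1: E[X|A_1] = 4.55 / 0.0988 = 46.052632
Step 2: E[X|A_2] = 4.66 / 0.2716 = 17.157585
Step 3: E[X|A_3] = 1.79 / 0.4198 = 4.263935
Step 4: E[X|A_4] = 5.89 / 0.2098 = 28.074357
Verification: E[X] = sum E[X*1_A_i] = 4.55 + 4.66 + 1.79 + 5.89 = 16.89


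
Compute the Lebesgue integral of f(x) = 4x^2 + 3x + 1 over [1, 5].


The Lebesgue integral of a Riemann-integrable function agrees with the Riemann integral.
Antiderivative F(x) = (4/3)x^3 + (3/2)x^2 + 1x
F(5) = (4/3)*5^3 + (3/2)*5^2 + 1*5
     = (4/3)*125 + (3/2)*25 + 1*5
     = 166.666667 + 37.5 + 5
     = 209.166667
F(1) = 3.833333
Integral = F(5) - F(1) = 209.166667 - 3.833333 = 205.333333


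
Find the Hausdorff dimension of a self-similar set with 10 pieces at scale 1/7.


For a self-similar set with N copies scaled by 1/r:
dim_H = log(N)/log(r) = log(10)/log(7)
= 2.302585/1.94591
= 1.183295


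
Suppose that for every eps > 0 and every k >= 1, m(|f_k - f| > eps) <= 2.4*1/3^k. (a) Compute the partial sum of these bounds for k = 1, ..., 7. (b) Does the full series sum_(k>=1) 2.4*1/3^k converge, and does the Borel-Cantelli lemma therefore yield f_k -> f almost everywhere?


Step 1: List the terms 2.4*1/3^k for k = 1 to 7:
  k=1: 0.8
  k=2: 0.266667
  k=3: 0.088889
  k=4: 0.02963
  k=5: 0.009877
  k=6: 0.003292
  k=7: 0.001097
Step 2: Partial sum = 0.8 + 0.266667 + 0.088889 + 0.02963 + 0.009877 + 0.003292 + 0.001097
     = 1.199451
Step 3: The full series sum_(k>=1) 2.4*1/3^k converges (geometric series with ratio 1/3 < 1; a constant multiple of a convergent series converges).
Step 4: Fix eps > 0. Since sum_k m(|f_k - f| > eps) < infinity, the Borel-Cantelli lemma gives
        m(limsup_k {|f_k - f| > eps}) = 0, i.e. for a.e. x, |f_k(x) - f(x)| <= eps for all large k.
        Applying this with eps = 1/j for j = 1, 2, ... and intersecting the countably many full-measure sets,
        for a.e. x we get limsup_k |f_k(x) - f(x)| <= 1/j for every j, hence f_k -> f almost everywhere.
Conclusion: series converges; Borel-Cantelli yields f_k -> f a.e.


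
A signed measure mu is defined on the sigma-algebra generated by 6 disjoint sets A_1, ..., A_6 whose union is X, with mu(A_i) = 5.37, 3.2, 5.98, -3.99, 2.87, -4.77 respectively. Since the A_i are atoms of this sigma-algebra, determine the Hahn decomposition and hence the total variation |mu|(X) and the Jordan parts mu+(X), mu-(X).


Step 1: Every measurable set is a union of atoms (the cells / points), so a Hahn decomposition is
  obtained by grouping atoms by sign: P = union of atoms with mu > 0, N = union of the remaining atoms.
  Atoms in P (indices): 1, 2, 3, 5;  atoms in N (indices): 4, 6
  Positive values: 5.37, 3.2, 5.98, 2.87
  Negative values: -3.99, -4.77
Step 2: mu+(X) = mu(P) = sum of positive atom values = 17.42
Step 3: mu-(X) = -mu(N) = sum of |negative atom values| = 8.76
Step 4: |mu|(X) = mu+(X) + mu-(X) = 17.42 + 8.76 = 26.18


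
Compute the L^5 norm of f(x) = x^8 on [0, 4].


Step 1: ||f||_5 = (integral_0^4 |x^8|^5 dx)^(1/5)
     = (integral_0^4 x^40 dx)^(1/5)
Step 2: integral_0^4 x^40 dx = [x^41/(41)] from 0 to 4 = 4^41/41
     = 4835703278458516698824704/41 = 1.179440e+23
Step 3: ||f||_5 = (1.179440e+23)^(1/5) = 41146.713964


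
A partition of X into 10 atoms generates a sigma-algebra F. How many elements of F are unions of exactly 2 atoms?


Each element of F is a union of some subset of the 10 atoms.
Elements that are unions of exactly 2 atoms correspond to 2-element subsets of the 10 atoms.
Count = C(10, 2) = 10! / (2! * 8!) = 45.


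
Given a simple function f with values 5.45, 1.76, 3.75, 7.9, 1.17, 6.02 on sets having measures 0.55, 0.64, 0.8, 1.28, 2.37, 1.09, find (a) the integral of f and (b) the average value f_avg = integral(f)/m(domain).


Step 1: Integral = sum(value_i * measure_i)
= 5.45*0.55 + 1.76*0.64 + 3.75*0.8 + 7.9*1.28 + 1.17*2.37 + 6.02*1.09
= 2.9975 + 1.1264 + 3 + 10.112 + 2.7729 + 6.5618
= 26.5706
Step 2: Total measure of domain = 0.55 + 0.64 + 0.8 + 1.28 + 2.37 + 1.09 = 6.73
Step 3: Average value = 26.5706 / 6.73 = 3.948083


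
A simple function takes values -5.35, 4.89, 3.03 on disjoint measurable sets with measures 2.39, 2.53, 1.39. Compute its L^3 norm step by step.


Step 1: Compute |f_i|^3 for each value:
  |-5.35|^3 = 153.130375
  |4.89|^3 = 116.930169
  |3.03|^3 = 27.818127
Step 2: Multiply by measures and sum:
  153.130375 * 2.39 = 365.981596
  116.930169 * 2.53 = 295.833328
  27.818127 * 1.39 = 38.667197
Sum = 365.981596 + 295.833328 + 38.667197 = 700.48212
Step 3: Take the p-th root:
||f||_3 = (700.48212)^(1/3) = 8.881078


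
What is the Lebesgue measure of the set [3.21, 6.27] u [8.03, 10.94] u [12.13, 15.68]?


For pairwise disjoint intervals, m(union) = sum of lengths.
= (6.27 - 3.21) + (10.94 - 8.03) + (15.68 - 12.13)
= 3.06 + 2.91 + 3.55
= 9.52


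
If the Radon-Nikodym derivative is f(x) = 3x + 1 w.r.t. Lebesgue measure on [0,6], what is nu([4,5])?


nu(A) = integral_A (dnu/dmu) dmu = integral_4^5 (3x + 1) dx
Step 1: Antiderivative F(x) = (3/2)x^2 + 1x
Step 2: F(5) = (3/2)*5^2 + 1*5 = 37.5 + 5 = 42.5
Step 3: F(4) = (3/2)*4^2 + 1*4 = 24 + 4 = 28
Step 4: nu([4,5]) = F(5) - F(4) = 42.5 - 28 = 14.5


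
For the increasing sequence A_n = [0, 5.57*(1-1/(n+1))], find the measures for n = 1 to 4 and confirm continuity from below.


By continuity of measure from below: if A_n increases to A, then m(A_n) -> m(A).
Here A = [0, 5.57], so m(A) = 5.57
Step 1: a_1 = 5.57*(1 - 1/2) = 2.785, m(A_1) = 2.785
Step 2: a_2 = 5.57*(1 - 1/3) = 3.7133, m(A_2) = 3.7133
Step 3: a_3 = 5.57*(1 - 1/4) = 4.1775, m(A_3) = 4.1775
Step 4: a_4 = 5.57*(1 - 1/5) = 4.456, m(A_4) = 4.456
Limit: m(A_n) -> m([0,5.57]) = 5.57


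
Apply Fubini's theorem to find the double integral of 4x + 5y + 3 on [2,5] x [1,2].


By Fubini, integrate in x first, then y.
Step 1: Fix y, integrate over x in [2,5]:
  integral(4x + 5y + 3, x=2..5)
  = 4*(5^2 - 2^2)/2 + (5y + 3)*(5 - 2)
  = 42 + (5y + 3)*3
  = 42 + 15y + 9
  = 51 + 15y
Step 2: Integrate over y in [1,2]:
  integral(51 + 15y, y=1..2)
  = 51*1 + 15*(2^2 - 1^2)/2
  = 51 + 22.5
  = 73.5


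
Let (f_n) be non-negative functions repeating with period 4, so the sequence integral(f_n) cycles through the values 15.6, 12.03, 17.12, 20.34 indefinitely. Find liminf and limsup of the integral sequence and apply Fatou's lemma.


The sequence (integral(f_n)) is periodic with period 4, repeating the values 15.6, 12.03, 17.12, 20.34 indefinitely.
Step 1: For a periodic sequence, every tail (a_m, a_(m+1), ...) contains all 4 period values infinitely often.
Step 2: Hence inf of every tail = min of the period values = min(15.6, 12.03, 17.12, 20.34) = 12.03.
        liminf_n integral(f_n) = sup over m of (inf of tail from m) = 12.03.
Step 3: Similarly sup of every tail = max of the period values = 20.34.
        limsup_n integral(f_n) = 20.34.
Step 4: Fatou's lemma: integral(liminf_n f_n) <= liminf_n integral(f_n) = 12.03.
        So the integral of the pointwise liminf is at most 12.03.


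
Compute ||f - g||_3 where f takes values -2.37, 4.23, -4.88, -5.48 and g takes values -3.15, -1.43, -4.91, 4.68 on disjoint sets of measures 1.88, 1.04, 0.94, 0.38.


Step 1: Compute differences f_i - g_i:
  -2.37 - -3.15 = 0.78
  4.23 - -1.43 = 5.66
  -4.88 - -4.91 = 0.03
  -5.48 - 4.68 = -10.16
Step 2: Compute |diff|^3 * measure for each set:
  |0.78|^3 * 1.88 = 0.474552 * 1.88 = 0.892158
  |5.66|^3 * 1.04 = 181.321496 * 1.04 = 188.574356
  |0.03|^3 * 0.94 = 2.700000e-05 * 0.94 = 2.538000e-05
  |-10.16|^3 * 0.38 = 1048.772096 * 0.38 = 398.533396
Step 3: Sum = 587.999935
Step 4: ||f-g||_3 = (587.999935)^(1/3) = 8.377718


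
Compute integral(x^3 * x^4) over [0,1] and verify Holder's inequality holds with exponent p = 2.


Step 1: Exact integral of f*g = integral(x^7, 0, 1) = 1/8
     = 0.125
Step 2: Holder bound with p=2, q=2:
  ||f||_p = (integral x^6 dx)^(1/2) = (1/7)^(1/2) = 0.377964
  ||g||_q = (integral x^8 dx)^(1/2) = (1/9)^(1/2) = 0.333333
Step 3: Holder bound = ||f||_p * ||g||_q = 0.377964 * 0.333333 = 0.125988
Verification: 0.125 <= 0.125988 (Holder holds)
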